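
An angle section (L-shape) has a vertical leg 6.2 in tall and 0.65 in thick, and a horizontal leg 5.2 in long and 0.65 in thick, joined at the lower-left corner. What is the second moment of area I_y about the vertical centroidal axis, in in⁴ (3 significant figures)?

I_y ≈ 16.8 in⁴

Split into non-overlapping primitives; take the origin at the lower-left of the bounding box.
Vertical leg: 0.65 × 6.2, A = 4.03 in², x = 0.325 in, Ī = 0.14189 in⁴.
Horizontal leg (remainder): 4.55 × 0.65, A = 2.9575 in², x = 2.925 in, Ī = 5.1023 in⁴.
Centroid: x̄ = ΣA·x / ΣA = 1.4255 in.
Transfer each piece to the vertical centroidal axis using Ī + A·d² with d = x − 1.4255:
  vertical leg: d = -1.1005 in → contributes +5.0223 in⁴
  horizontal leg (remainder): d = 1.4995 in → contributes +11.753 in⁴
Total I = 16.775 in⁴.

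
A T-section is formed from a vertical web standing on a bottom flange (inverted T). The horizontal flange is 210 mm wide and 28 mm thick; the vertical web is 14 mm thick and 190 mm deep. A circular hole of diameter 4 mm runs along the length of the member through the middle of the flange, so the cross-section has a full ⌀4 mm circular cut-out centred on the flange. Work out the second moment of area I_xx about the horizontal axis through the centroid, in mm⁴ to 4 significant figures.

Split into non-overlapping primitives; take the origin at the lower-left of the bounding box.
Flange: 210 × 28, A = 5 880 mm², y = 14 mm, Ī = 384 160 mm⁴.
Web: 14 × 190, A = 2 660 mm², y = 123 mm, Ī = 8 002 167 mm⁴.
Hole (subtracted): ⌀4, A = 12.5664 mm², y = 14 mm, Ī = 12.5664 mm⁴.
Centroid: ȳ = ΣA·y / ΣA = 48.0009 mm.
Transfer each piece to the horizontal axis through the centroid using Ī + A·d² with d = y − 48.0009:
  flange: d = -34.0009 mm → contributes +7 181 780 mm⁴
  web: d = 74.9991 mm → contributes +22 964 327 mm⁴
  hole: d = -34.0009 mm → contributes −14 540 mm⁴
Total I = 30 131 567 mm⁴.

I_xx ≈ 3.013 × 10⁷ mm⁴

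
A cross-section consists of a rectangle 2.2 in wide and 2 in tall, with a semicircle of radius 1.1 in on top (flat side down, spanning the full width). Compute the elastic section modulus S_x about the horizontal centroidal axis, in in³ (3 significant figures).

Decompose the section into non-overlapping parts with the origin at the bottom-left of its bounding rectangle.
Rectangular body: 2.2 × 2, A = 4.4 in², y = 1 in, Ī = 1.4667 in⁴.
Semicircular cap: semicircle r = 1.1, A = 1.9007 in², y = 2.4669 in, Ī = 0.1607 in⁴.
Centroid: ȳ = ΣA·y / ΣA = 1.4425 in.
Transfer each piece to the horizontal centroidal axis using Ī + A·d² with d = y − 1.4425:
  rectangular body: d = -0.44249 in → contributes +2.3282 in⁴
  semicircular cap: d = 1.0244 in → contributes +2.1551 in⁴
Total I = 4.4833 in⁴.
Extreme fibre distance c = 1.6575 in; S = I/c = 2.7048 in³.

S_x ≈ 2.70 in³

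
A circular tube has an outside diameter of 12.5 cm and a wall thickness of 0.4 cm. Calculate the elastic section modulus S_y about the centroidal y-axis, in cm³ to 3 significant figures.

S_y ≈ 44.6 cm³

Decompose the section into non-overlapping parts with the origin at the bottom-left of its bounding rectangle.
Outer circle: ⌀12.5, A = 122.72 cm², x = 6.25 cm, Ī = 1198.4 cm⁴.
Bore (subtracted): ⌀11.7, A = 107.51 cm², x = 6.25 cm, Ī = 919.84 cm⁴.
By symmetry the centroid is at mid-width, x̄ = 6.25 cm.
All pieces are centred on the centroidal y-axis, so I = ΣĪ (holes subtracted) = 278.58 cm⁴.
Extreme fibre distance c = 6.25 cm; S = I/c = 44.573 cm³.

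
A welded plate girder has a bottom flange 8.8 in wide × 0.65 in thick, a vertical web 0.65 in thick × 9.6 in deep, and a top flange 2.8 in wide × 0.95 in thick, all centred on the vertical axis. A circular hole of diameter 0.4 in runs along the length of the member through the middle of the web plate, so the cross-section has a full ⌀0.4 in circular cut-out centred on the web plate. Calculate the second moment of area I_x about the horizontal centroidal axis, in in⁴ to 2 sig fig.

Treat the section as a set of non-overlapping primitives; coordinates are from the bounding-box lower-left.
Bottom plate: 8.8 × 0.65, A = 5.72 in², y = 0.325 in, Ī = 0.2014 in⁴.
Web plate: 0.65 × 9.6, A = 6.24 in², y = 5.45 in, Ī = 47.92 in⁴.
Top plate: 2.8 × 0.95, A = 2.66 in², y = 10.73 in, Ī = 0.2001 in⁴.
Hole (subtracted): ⌀0.4, A = 0.1257 in², y = 5.45 in, Ī = 0.001257 in⁴.
Centroid: ȳ = ΣA·y / ΣA = 4.396 in.
Transfer each piece to the horizontal centroidal axis using Ī + A·d² with d = y − 4.396:
  bottom plate: d = -4.071 in → contributes +94.98 in⁴
  web plate: d = 1.054 in → contributes +54.86 in⁴
  top plate: d = 6.329 in → contributes +106.8 in⁴
  hole: d = 1.054 in → contributes −0.141 in⁴
Total I = 256.5 in⁴.

I_x ≈ 260 in⁴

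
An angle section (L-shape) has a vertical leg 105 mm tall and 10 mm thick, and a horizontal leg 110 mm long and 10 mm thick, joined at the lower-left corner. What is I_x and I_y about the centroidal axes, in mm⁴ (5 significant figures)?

Break the section into simple shapes (no overlaps), measuring from the bottom-left corner of the bounding box.
Vertical leg: 10 × 105, A = 1 050 mm², y = 52.5 mm, Ī = 964687.5 mm⁴.
Horizontal leg (remainder): 100 × 10, A = 1 000 mm², y = 5 mm, Ī = 8333.333 mm⁴.
Centroid: ȳ = ΣA·y / ΣA = 29.32927 mm.
Transfer each piece to the centroidal x-axis using Ī + A·d² with d = y − 29.32927:
  vertical leg: d = 23.17073 mm → contributes +1 528 414 mm⁴
  horizontal leg (remainder): d = -24.32927 mm → contributes +600246.6 mm⁴
Total I = 2 128 661 mm⁴.
For the y-axis: x̄ = 31.82927 mm.
Repeating about the centroidal y-axis gives I_y = 2 391 474 mm⁴.

I_x ≈ 2.1287 × 10⁶ mm⁴, I_y ≈ 2.3915 × 10⁶ mm⁴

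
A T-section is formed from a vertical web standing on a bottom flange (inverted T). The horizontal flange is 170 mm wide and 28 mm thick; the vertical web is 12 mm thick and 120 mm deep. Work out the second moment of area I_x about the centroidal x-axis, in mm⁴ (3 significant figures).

Treat the section as a set of non-overlapping primitives; coordinates are from the bounding-box lower-left.
Flange: 170 × 28, A = 4 760 mm², y = 14 mm, Ī = 310 987 mm⁴.
Web: 12 × 120, A = 1 440 mm², y = 88 mm, Ī = 1 728 000 mm⁴.
Centroid: ȳ = ΣA·y / ΣA = 31.187 mm.
Transfer each piece to the centroidal x-axis using Ī + A·d² with d = y − 31.187:
  flange: d = -17.187 mm → contributes +1 717 073 mm⁴
  web: d = 56.813 mm → contributes +6 375 897 mm⁴
Total I = 8 092 970 mm⁴.

I_x ≈ 8.09 × 10⁶ mm⁴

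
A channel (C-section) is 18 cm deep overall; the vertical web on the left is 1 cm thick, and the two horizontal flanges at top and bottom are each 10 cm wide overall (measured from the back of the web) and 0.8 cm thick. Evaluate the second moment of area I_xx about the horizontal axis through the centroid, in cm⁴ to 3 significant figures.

Split into non-overlapping primitives; take the origin at the lower-left of the bounding box.
Web: 1 × 18, A = 18 cm², y = 9 cm, Ī = 486 cm⁴.
Top flange (beyond web): 9 × 0.8, A = 7.2 cm², y = 17.6 cm, Ī = 0.384 cm⁴.
Bottom flange (beyond web): 9 × 0.8, A = 7.2 cm², y = 0.4 cm, Ī = 0.384 cm⁴.
By symmetry the centroid is at mid-height, ȳ = 9 cm.
Transfer each piece to the horizontal axis through the centroid using Ī + A·d² with d = y − 9:
  web: d = 0 cm → contributes +486 cm⁴
  top flange (beyond web): d = 8.6 cm → contributes +532.9 cm⁴
  bottom flange (beyond web): d = -8.6 cm → contributes +532.9 cm⁴
Total I = 1551.8 cm⁴.

I_xx ≈ 1550 cm⁴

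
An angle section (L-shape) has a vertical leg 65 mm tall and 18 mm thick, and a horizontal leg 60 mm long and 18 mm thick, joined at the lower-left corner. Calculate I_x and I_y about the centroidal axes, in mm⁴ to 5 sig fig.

I_x ≈ 6.8597 × 10⁵ mm⁴, I_y ≈ 5.5605 × 10⁵ mm⁴

Break the section into simple shapes (no overlaps), measuring from the bottom-left corner of the bounding box.
Vertical leg: 18 × 65, A = 1 170 mm², y = 32.5 mm, Ī = 411937.5 mm⁴.
Horizontal leg (remainder): 42 × 18, A = 756 mm², y = 9 mm, Ī = 20 412 mm⁴.
Centroid: ȳ = ΣA·y / ΣA = 23.2757 mm.
Transfer each piece to the centroidal x-axis using Ī + A·d² with d = y − 23.2757:
  vertical leg: d = 9.224299 mm → contributes +511490.1 mm⁴
  horizontal leg (remainder): d = -14.2757 mm → contributes +174481.5 mm⁴
Total I = 685971.6 mm⁴.
For the y-axis: x̄ = 20.7757 mm.
Repeating about the centroidal y-axis gives I_y = 556049.1 mm⁴.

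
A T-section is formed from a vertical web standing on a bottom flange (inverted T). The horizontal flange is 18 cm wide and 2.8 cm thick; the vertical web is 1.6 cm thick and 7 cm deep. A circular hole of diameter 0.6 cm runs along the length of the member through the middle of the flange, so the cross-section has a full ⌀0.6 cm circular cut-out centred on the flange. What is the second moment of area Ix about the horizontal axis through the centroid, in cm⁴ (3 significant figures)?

Ix ≈ 298 cm⁴

Split into non-overlapping primitives; take the origin at the lower-left of the bounding box.
Flange: 18 × 2.8, A = 50.4 cm², y = 1.4 cm, Ī = 32.928 cm⁴.
Web: 1.6 × 7, A = 11.2 cm², y = 6.3 cm, Ī = 45.733 cm⁴.
Hole (subtracted): ⌀0.6, A = 0.28274 cm², y = 1.4 cm, Ī = 0.0063617 cm⁴.
Centroid: ȳ = ΣA·y / ΣA = 2.295 cm.
Transfer each piece to the horizontal axis through the centroid using Ī + A·d² with d = y − 2.295:
  flange: d = -0.89502 cm → contributes +73.301 cm⁴
  web: d = 4.005 cm → contributes +225.38 cm⁴
  hole: d = -0.89502 cm → contributes −0.23285 cm⁴
Total I = 298.45 cm⁴.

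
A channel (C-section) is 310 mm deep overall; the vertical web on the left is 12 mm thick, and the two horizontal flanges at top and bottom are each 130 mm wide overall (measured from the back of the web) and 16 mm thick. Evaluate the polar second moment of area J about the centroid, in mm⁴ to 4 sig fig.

Decompose the section into non-overlapping parts with the origin at the bottom-left of its bounding rectangle.
Web: 12 × 310, A = 3 720 mm², y = 155 mm, Ī = 29 791 000 mm⁴.
Top flange (beyond web): 118 × 16, A = 1 888 mm², y = 302 mm, Ī = 40277.3 mm⁴.
Bottom flange (beyond web): 118 × 16, A = 1 888 mm², y = 8 mm, Ī = 40277.3 mm⁴.
By symmetry the centroid is at mid-height, ȳ = 155 mm.
Transfer each piece to the centroidal x-axis using Ī + A·d² with d = y − 155:
  web: d = 0 mm → contributes +29 791 000 mm⁴
  top flange (beyond web): d = 147 mm → contributes +40 838 069 mm⁴
  bottom flange (beyond web): d = -147 mm → contributes +40 838 069 mm⁴
Total I = 111 467 139 mm⁴.
For the y-axis: x̄ = 38.7428 mm.
Repeating about the centroidal y-axis gives I_y = 12 343 267 mm⁴.
Polar second moment: J = I_x + I_y = 123 810 405 mm⁴.

J ≈ 1.238 × 10⁸ mm⁴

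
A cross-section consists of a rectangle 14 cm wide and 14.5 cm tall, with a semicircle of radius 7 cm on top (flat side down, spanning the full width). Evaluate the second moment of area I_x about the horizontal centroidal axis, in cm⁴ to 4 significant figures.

I_x ≈ 9650 cm⁴

Decompose the section into non-overlapping parts with the origin at the bottom-left of its bounding rectangle.
Rectangular body: 14 × 14.5, A = 203 cm², y = 7.25 cm, Ī = 3556.73 cm⁴.
Semicircular cap: semicircle r = 7, A = 76.969 cm², y = 17.4709 cm, Ī = 263.526 cm⁴.
Centroid: ȳ = ΣA·y / ΣA = 10.0599 cm.
Transfer each piece to the horizontal centroidal axis using Ī + A·d² with d = y − 10.0599:
  rectangular body: d = -2.80993 cm → contributes +5159.55 cm⁴
  semicircular cap: d = 7.41097 cm → contributes +4490.85 cm⁴
Total I = 9650.4 cm⁴.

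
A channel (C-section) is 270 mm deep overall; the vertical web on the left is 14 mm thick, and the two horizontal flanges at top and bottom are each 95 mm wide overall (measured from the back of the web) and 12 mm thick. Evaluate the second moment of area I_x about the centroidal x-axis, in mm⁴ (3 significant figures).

Treat the section as a set of non-overlapping primitives; coordinates are from the bounding-box lower-left.
Web: 14 × 270, A = 3 780 mm², y = 135 mm, Ī = 22 963 500 mm⁴.
Top flange (beyond web): 81 × 12, A = 972 mm², y = 264 mm, Ī = 11 664 mm⁴.
Bottom flange (beyond web): 81 × 12, A = 972 mm², y = 6 mm, Ī = 11 664 mm⁴.
By symmetry the centroid is at mid-height, ȳ = 135 mm.
Transfer each piece to the centroidal x-axis using Ī + A·d² with d = y − 135:
  web: d = 0 mm → contributes +22 963 500 mm⁴
  top flange (beyond web): d = 129 mm → contributes +16 186 716 mm⁴
  bottom flange (beyond web): d = -129 mm → contributes +16 186 716 mm⁴
Total I = 55 336 932 mm⁴.

I_x ≈ 5.53 × 10⁷ mm⁴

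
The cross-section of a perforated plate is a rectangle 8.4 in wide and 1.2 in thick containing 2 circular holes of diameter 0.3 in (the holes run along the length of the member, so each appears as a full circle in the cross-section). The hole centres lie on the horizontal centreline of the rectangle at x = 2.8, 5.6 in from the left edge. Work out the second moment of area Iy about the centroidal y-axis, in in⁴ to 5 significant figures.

Iy ≈ 58.993 in⁴

Decompose the section into non-overlapping parts with the origin at the bottom-left of its bounding rectangle.
Plate: 8.4 × 1.2, A = 10.08 in², x = 4.2 in, Ī = 59.2704 in⁴.
Hole 1 (subtracted): ⌀0.3, A = 0.07068583 in², x = 2.8 in, Ī = 0.0003976078 in⁴.
Hole 2 (subtracted): ⌀0.3, A = 0.07068583 in², x = 5.6 in, Ī = 0.0003976078 in⁴.
By symmetry the centroid is at mid-width, x̄ = 4.2 in.
Transfer each piece to the centroidal y-axis using Ī + A·d² with d = x − 4.2:
  plate: d = 0 in → contributes +59.2704 in⁴
  hole 1: d = -1.4 in → contributes −0.1389418 in⁴
  hole 2: d = 1.4 in → contributes −0.1389418 in⁴
Total I = 58.99252 in⁴.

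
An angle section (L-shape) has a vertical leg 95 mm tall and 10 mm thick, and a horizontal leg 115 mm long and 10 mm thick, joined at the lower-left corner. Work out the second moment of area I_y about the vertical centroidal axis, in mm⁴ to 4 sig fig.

I_y ≈ 2.622 × 10⁶ mm⁴

Break the section into simple shapes (no overlaps), measuring from the bottom-left corner of the bounding box.
Vertical leg: 10 × 95, A = 950 mm², x = 5 mm, Ī = 7916.67 mm⁴.
Horizontal leg (remainder): 105 × 10, A = 1 050 mm², x = 62.5 mm, Ī = 964 688 mm⁴.
Centroid: x̄ = ΣA·x / ΣA = 35.1875 mm.
Transfer each piece to the vertical centroidal axis using Ī + A·d² with d = x − 35.1875:
  vertical leg: d = -30.1875 mm → contributes +873 638 mm⁴
  horizontal leg (remainder): d = 27.3125 mm → contributes +1 747 959 mm⁴
Total I = 2 621 596 mm⁴.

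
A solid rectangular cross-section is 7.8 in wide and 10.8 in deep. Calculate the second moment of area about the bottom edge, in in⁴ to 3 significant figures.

The section: 7.8 × 10.8, A = 84.24 in², y = 5.4 in, Ī = 818.81 in⁴.
Transfer it to a horizontal axis along the bottom face using Ī + A·d² with d = y − 0:
  the section: d = 5.4 in → contributes +3275.3 in⁴
Total I = 3275.3 in⁴.

I_base ≈ 3280 in⁴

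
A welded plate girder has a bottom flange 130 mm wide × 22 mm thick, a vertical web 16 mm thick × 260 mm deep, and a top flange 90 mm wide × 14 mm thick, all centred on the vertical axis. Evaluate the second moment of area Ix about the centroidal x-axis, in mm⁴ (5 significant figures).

Ix ≈ 9.7655 × 10⁷ mm⁴

Split into non-overlapping primitives; take the origin at the lower-left of the bounding box.
Bottom plate: 130 × 22, A = 2 860 mm², y = 11 mm, Ī = 115353.3 mm⁴.
Web plate: 16 × 260, A = 4 160 mm², y = 152 mm, Ī = 23 434 667 mm⁴.
Top plate: 90 × 14, A = 1 260 mm², y = 289 mm, Ī = 20 580 mm⁴.
Centroid: ȳ = ΣA·y / ΣA = 124.1449 mm.
Transfer each piece to the centroidal x-axis using Ī + A·d² with d = y − 124.1449:
  bottom plate: d = -113.1449 mm → contributes +36 728 429 mm⁴
  web plate: d = 27.85507 mm → contributes +26 662 432 mm⁴
  top plate: d = 164.8551 mm → contributes +34 263 846 mm⁴
Total I = 97 654 706 mm⁴.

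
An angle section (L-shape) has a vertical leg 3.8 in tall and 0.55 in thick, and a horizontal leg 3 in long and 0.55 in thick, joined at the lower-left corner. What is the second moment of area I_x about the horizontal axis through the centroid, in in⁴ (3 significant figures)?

Treat the section as a set of non-overlapping primitives; coordinates are from the bounding-box lower-left.
Vertical leg: 0.55 × 3.8, A = 2.09 in², y = 1.9 in, Ī = 2.515 in⁴.
Horizontal leg (remainder): 2.45 × 0.55, A = 1.3475 in², y = 0.275 in, Ī = 0.033968 in⁴.
Centroid: ȳ = ΣA·y / ΣA = 1.263 in.
Transfer each piece to the horizontal axis through the centroid using Ī + A·d² with d = y − 1.263:
  vertical leg: d = 0.637 in → contributes +3.363 in⁴
  horizontal leg (remainder): d = -0.988 in → contributes +1.3493 in⁴
Total I = 4.7123 in⁴.

I_x ≈ 4.71 in⁴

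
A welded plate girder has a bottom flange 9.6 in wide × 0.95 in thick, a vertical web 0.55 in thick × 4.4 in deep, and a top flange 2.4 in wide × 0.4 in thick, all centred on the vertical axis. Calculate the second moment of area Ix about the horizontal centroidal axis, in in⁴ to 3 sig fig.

Break the section into simple shapes (no overlaps), measuring from the bottom-left corner of the bounding box.
Bottom plate: 9.6 × 0.95, A = 9.12 in², y = 0.475 in, Ī = 0.6859 in⁴.
Web plate: 0.55 × 4.4, A = 2.42 in², y = 3.15 in, Ī = 3.9043 in⁴.
Top plate: 2.4 × 0.4, A = 0.96 in², y = 5.55 in, Ī = 0.0128 in⁴.
Centroid: ȳ = ΣA·y / ΣA = 1.3826 in.
Transfer each piece to the horizontal centroidal axis using Ī + A·d² with d = y − 1.3826:
  bottom plate: d = -0.90764 in → contributes +8.1991 in⁴
  web plate: d = 1.7674 in → contributes +11.463 in⁴
  top plate: d = 4.1674 in → contributes +16.685 in⁴
Total I = 36.347 in⁴.

Ix ≈ 36.3 in⁴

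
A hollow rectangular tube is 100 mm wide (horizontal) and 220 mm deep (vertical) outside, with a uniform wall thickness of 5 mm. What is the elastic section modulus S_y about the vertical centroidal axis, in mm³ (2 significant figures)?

S_y ≈ 1.1 × 10⁵ mm³

Decompose the section into non-overlapping parts with the origin at the bottom-left of its bounding rectangle.
Outer rectangle: 100 × 220, A = 22 000 mm², x = 50 mm, Ī = 18 333 333 mm⁴.
Inner void (subtracted): 90 × 210, A = 18 900 mm², x = 50 mm, Ī = 12 757 500 mm⁴.
By symmetry the centroid is at mid-width, x̄ = 50 mm.
All pieces are centred on the vertical centroidal axis, so I = ΣĪ (holes subtracted) = 5 575 833 mm⁴.
Extreme fibre distance c = 50 mm; S = I/c = 111 517 mm³.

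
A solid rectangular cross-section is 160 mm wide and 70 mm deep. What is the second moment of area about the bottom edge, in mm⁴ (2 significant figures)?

The section: 160 × 70, A = 11 200 mm², y = 35 mm, Ī = 4 573 333 mm⁴.
Transfer it to the bottom edge using Ī + A·d² with d = y − 0:
  the section: d = 35 mm → contributes +18 293 333 mm⁴
Total I = 18 293 333 mm⁴.

I_base ≈ 1.8 × 10⁷ mm⁴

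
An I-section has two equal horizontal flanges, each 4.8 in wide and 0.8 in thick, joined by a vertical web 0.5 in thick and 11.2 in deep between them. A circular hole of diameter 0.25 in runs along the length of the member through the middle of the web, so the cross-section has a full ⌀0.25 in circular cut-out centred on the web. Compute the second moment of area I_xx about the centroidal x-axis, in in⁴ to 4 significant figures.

I_xx ≈ 335.4 in⁴

Treat the section as a set of non-overlapping primitives; coordinates are from the bounding-box lower-left.
Bottom flange: 4.8 × 0.8, A = 3.84 in², y = 0.4 in, Ī = 0.2048 in⁴.
Web: 0.5 × 11.2, A = 5.6 in², y = 6.4 in, Ī = 58.5387 in⁴.
Top flange: 4.8 × 0.8, A = 3.84 in², y = 12.4 in, Ī = 0.2048 in⁴.
Hole (subtracted): ⌀0.25, A = 0.0490874 in², y = 6.4 in, Ī = 0.000191748 in⁴.
By symmetry the centroid is at mid-height, ȳ = 6.4 in.
Transfer each piece to the centroidal x-axis using Ī + A·d² with d = y − 6.4:
  bottom flange: d = -6 in → contributes +138.445 in⁴
  web: d = 0 in → contributes +58.5387 in⁴
  top flange: d = 6 in → contributes +138.445 in⁴
  hole: d = 0 in → contributes −0.000191748 in⁴
Total I = 335.428 in⁴.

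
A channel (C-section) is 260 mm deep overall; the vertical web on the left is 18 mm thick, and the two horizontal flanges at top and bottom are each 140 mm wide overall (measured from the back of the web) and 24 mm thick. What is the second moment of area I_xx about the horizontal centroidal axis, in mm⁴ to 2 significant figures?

Decompose the section into non-overlapping parts with the origin at the bottom-left of its bounding rectangle.
Web: 18 × 260, A = 4 680 mm², y = 130 mm, Ī = 26 364 000 mm⁴.
Top flange (beyond web): 122 × 24, A = 2 928 mm², y = 248 mm, Ī = 140 544 mm⁴.
Bottom flange (beyond web): 122 × 24, A = 2 928 mm², y = 12 mm, Ī = 140 544 mm⁴.
By symmetry the centroid is at mid-height, ȳ = 130 mm.
Transfer each piece to the horizontal centroidal axis using Ī + A·d² with d = y − 130:
  web: d = 0 mm → contributes +26 364 000 mm⁴
  top flange (beyond web): d = 118 mm → contributes +40 910 016 mm⁴
  bottom flange (beyond web): d = -118 mm → contributes +40 910 016 mm⁴
Total I = 108 184 032 mm⁴.

I_xx ≈ 1.1 × 10⁸ mm⁴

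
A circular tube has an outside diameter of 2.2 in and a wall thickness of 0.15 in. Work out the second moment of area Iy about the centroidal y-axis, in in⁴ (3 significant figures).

Treat the section as a set of non-overlapping primitives; coordinates are from the bounding-box lower-left.
Outer circle: ⌀2.2, A = 3.8013 in², x = 1.1 in, Ī = 1.1499 in⁴.
Bore (subtracted): ⌀1.9, A = 2.8353 in², x = 1.1 in, Ī = 0.63971 in⁴.
By symmetry the centroid is at mid-width, x̄ = 1.1 in.
All pieces are centred on the centroidal y-axis, so I = ΣĪ (holes subtracted) = 0.51019 in⁴.

Iy ≈ 0.510 in⁴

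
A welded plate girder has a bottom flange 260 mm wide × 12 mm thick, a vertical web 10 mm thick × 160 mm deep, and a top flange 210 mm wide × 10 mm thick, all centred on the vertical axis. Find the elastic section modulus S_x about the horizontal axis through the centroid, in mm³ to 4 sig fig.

Break the section into simple shapes (no overlaps), measuring from the bottom-left corner of the bounding box.
Bottom plate: 260 × 12, A = 3 120 mm², y = 6 mm, Ī = 37 440 mm⁴.
Web plate: 10 × 160, A = 1 600 mm², y = 92 mm, Ī = 3 413 333 mm⁴.
Top plate: 210 × 10, A = 2 100 mm², y = 177 mm, Ī = 17 500 mm⁴.
Centroid: ȳ = ΣA·y / ΣA = 78.8299 mm.
Transfer each piece to the horizontal axis through the centroid using Ī + A·d² with d = y − 78.8299:
  bottom plate: d = -72.8299 mm → contributes +16 586 532 mm⁴
  web plate: d = 13.1701 mm → contributes +3 690 855 mm⁴
  top plate: d = 98.1701 mm → contributes +20 255 969 mm⁴
Total I = 40 533 356 mm⁴.
Extreme fibre distance c = 103.17 mm; S = I/c = 392 879 mm³.

S_x ≈ 3.929 × 10⁵ mm³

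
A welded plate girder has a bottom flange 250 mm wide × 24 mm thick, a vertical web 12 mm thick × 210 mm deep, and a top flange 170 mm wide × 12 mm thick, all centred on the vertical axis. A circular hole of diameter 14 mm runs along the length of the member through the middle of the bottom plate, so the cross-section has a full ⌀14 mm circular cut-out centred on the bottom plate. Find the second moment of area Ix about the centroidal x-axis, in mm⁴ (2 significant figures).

Break the section into simple shapes (no overlaps), measuring from the bottom-left corner of the bounding box.
Bottom plate: 250 × 24, A = 6 000 mm², y = 12 mm, Ī = 288 000 mm⁴.
Web plate: 12 × 210, A = 2 520 mm², y = 129 mm, Ī = 9 261 000 mm⁴.
Top plate: 170 × 12, A = 2 040 mm², y = 240 mm, Ī = 24 480 mm⁴.
Hole (subtracted): ⌀14, A = 153.9 mm², y = 12 mm, Ī = 1 886 mm⁴.
Centroid: ȳ = ΣA·y / ΣA = 85.03 mm.
Transfer each piece to the centroidal x-axis using Ī + A·d² with d = y − 85.03:
  bottom plate: d = -73.03 mm → contributes +32 288 731 mm⁴
  web plate: d = 43.97 mm → contributes +14 132 957 mm⁴
  top plate: d = 155 mm → contributes +49 016 188 mm⁴
  hole: d = -73.03 mm → contributes −822 907 mm⁴
Total I = 94 614 969 mm⁴.

Ix ≈ 9.5 × 10⁷ mm⁴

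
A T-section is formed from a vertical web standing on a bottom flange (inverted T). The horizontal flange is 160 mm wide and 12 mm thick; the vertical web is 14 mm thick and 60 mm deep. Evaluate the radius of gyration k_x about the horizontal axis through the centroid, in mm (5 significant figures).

k_x ≈ 19.340 mm

Split into non-overlapping primitives; take the origin at the lower-left of the bounding box.
Flange: 160 × 12, A = 1 920 mm², y = 6 mm, Ī = 23 040 mm⁴.
Web: 14 × 60, A = 840 mm², y = 42 mm, Ī = 252 000 mm⁴.
Centroid: ȳ = ΣA·y / ΣA = 16.95652 mm.
Transfer each piece to the horizontal axis through the centroid using Ī + A·d² with d = y − 16.95652:
  flange: d = -10.95652 mm → contributes +253527.1 mm⁴
  web: d = 25.04348 mm → contributes +778827.7 mm⁴
Total I = 1 032 355 mm⁴.
Radius of gyration: k = √(I/A) = √(1 032 355 / 2 760) = 19.34015 mm.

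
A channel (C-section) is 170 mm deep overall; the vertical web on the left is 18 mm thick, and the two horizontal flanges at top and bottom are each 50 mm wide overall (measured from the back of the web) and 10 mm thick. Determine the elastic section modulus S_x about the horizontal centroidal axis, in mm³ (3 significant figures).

Decompose the section into non-overlapping parts with the origin at the bottom-left of its bounding rectangle.
Web: 18 × 170, A = 3 060 mm², y = 85 mm, Ī = 7 369 500 mm⁴.
Top flange (beyond web): 32 × 10, A = 320 mm², y = 165 mm, Ī = 2666.7 mm⁴.
Bottom flange (beyond web): 32 × 10, A = 320 mm², y = 5 mm, Ī = 2666.7 mm⁴.
By symmetry the centroid is at mid-height, ȳ = 85 mm.
Transfer each piece to the horizontal centroidal axis using Ī + A·d² with d = y − 85:
  web: d = 0 mm → contributes +7 369 500 mm⁴
  top flange (beyond web): d = 80 mm → contributes +2 050 667 mm⁴
  bottom flange (beyond web): d = -80 mm → contributes +2 050 667 mm⁴
Total I = 11 470 833 mm⁴.
Extreme fibre distance c = 85 mm; S = I/c = 134 951 mm³.

S_x ≈ 1.35 × 10⁵ mm³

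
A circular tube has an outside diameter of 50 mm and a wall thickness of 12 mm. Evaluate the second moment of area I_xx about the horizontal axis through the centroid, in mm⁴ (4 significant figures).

Break the section into simple shapes (no overlaps), measuring from the bottom-left corner of the bounding box.
Outer circle: ⌀50, A = 1963.5 mm², y = 25 mm, Ī = 306 796 mm⁴.
Bore (subtracted): ⌀26, A = 530.929 mm², y = 25 mm, Ī = 22431.8 mm⁴.
By symmetry the centroid is at mid-height, ȳ = 25 mm.
All pieces are centred on the horizontal axis through the centroid, so I = ΣĪ (holes subtracted) = 284 364 mm⁴.

I_xx ≈ 2.844 × 10⁵ mm⁴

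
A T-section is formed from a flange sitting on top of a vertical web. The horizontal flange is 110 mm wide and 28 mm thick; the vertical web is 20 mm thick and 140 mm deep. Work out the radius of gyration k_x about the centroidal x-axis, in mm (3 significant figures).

k_x ≈ 50.7 mm

Decompose the section into non-overlapping parts with the origin at the bottom-left of its bounding rectangle.
Flange: 110 × 28, A = 3 080 mm², y = 154 mm, Ī = 201 227 mm⁴.
Web: 20 × 140, A = 2 800 mm², y = 70 mm, Ī = 4 573 333 mm⁴.
Centroid: ȳ = ΣA·y / ΣA = 114 mm.
Transfer each piece to the centroidal x-axis using Ī + A·d² with d = y − 114:
  flange: d = 40 mm → contributes +5 129 227 mm⁴
  web: d = -44 mm → contributes +9 994 133 mm⁴
Total I = 15 123 360 mm⁴.
Radius of gyration: k = √(I/A) = √(15 123 360 / 5 880) = 50.715 mm.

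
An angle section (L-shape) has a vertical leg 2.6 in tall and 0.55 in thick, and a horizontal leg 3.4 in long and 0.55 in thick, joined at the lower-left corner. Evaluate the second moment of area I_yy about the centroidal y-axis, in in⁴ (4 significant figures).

Decompose the section into non-overlapping parts with the origin at the bottom-left of its bounding rectangle.
Vertical leg: 0.55 × 2.6, A = 1.43 in², x = 0.275 in, Ī = 0.0360479 in⁴.
Horizontal leg (remainder): 2.85 × 0.55, A = 1.5675 in², x = 1.975 in, Ī = 1.061 in⁴.
Centroid: x̄ = ΣA·x / ΣA = 1.16399 in.
Transfer each piece to the centroidal y-axis using Ī + A·d² with d = x − 1.16399:
  vertical leg: d = -0.888991 in → contributes +1.16618 in⁴
  horizontal leg (remainder): d = 0.811009 in → contributes +2.092 in⁴
Total I = 3.25819 in⁴.

I_yy ≈ 3.258 in⁴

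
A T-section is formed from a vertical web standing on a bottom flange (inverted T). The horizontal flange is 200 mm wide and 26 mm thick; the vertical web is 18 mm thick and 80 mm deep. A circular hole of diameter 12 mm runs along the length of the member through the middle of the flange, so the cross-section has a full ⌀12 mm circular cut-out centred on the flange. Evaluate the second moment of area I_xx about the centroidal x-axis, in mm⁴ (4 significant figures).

Break the section into simple shapes (no overlaps), measuring from the bottom-left corner of the bounding box.
Flange: 200 × 26, A = 5 200 mm², y = 13 mm, Ī = 292 933 mm⁴.
Web: 18 × 80, A = 1 440 mm², y = 66 mm, Ī = 768 000 mm⁴.
Hole (subtracted): ⌀12, A = 113.097 mm², y = 13 mm, Ī = 1017.88 mm⁴.
Centroid: ȳ = ΣA·y / ΣA = 24.6931 mm.
Transfer each piece to the centroidal x-axis using Ī + A·d² with d = y − 24.6931:
  flange: d = -11.6931 mm → contributes +1 003 927 mm⁴
  web: d = 41.3069 mm → contributes +3 225 009 mm⁴
  hole: d = -11.6931 mm → contributes −16481.6 mm⁴
Total I = 4 212 455 mm⁴.

I_xx ≈ 4.212 × 10⁶ mm⁴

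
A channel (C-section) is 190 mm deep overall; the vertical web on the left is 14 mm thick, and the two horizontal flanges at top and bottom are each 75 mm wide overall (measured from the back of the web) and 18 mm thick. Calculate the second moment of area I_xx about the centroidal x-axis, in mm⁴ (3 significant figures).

I_xx ≈ 2.43 × 10⁷ mm⁴

Decompose the section into non-overlapping parts with the origin at the bottom-left of its bounding rectangle.
Web: 14 × 190, A = 2 660 mm², y = 95 mm, Ī = 8 002 167 mm⁴.
Top flange (beyond web): 61 × 18, A = 1 098 mm², y = 181 mm, Ī = 29 646 mm⁴.
Bottom flange (beyond web): 61 × 18, A = 1 098 mm², y = 9 mm, Ī = 29 646 mm⁴.
By symmetry the centroid is at mid-height, ȳ = 95 mm.
Transfer each piece to the centroidal x-axis using Ī + A·d² with d = y − 95:
  web: d = 0 mm → contributes +8 002 167 mm⁴
  top flange (beyond web): d = 86 mm → contributes +8 150 454 mm⁴
  bottom flange (beyond web): d = -86 mm → contributes +8 150 454 mm⁴
Total I = 24 303 075 mm⁴.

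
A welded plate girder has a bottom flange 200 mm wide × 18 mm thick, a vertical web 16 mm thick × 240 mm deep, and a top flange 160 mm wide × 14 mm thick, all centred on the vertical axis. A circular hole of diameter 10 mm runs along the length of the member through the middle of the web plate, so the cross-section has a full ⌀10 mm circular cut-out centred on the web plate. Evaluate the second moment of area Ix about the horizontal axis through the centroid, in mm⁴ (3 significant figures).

Split into non-overlapping primitives; take the origin at the lower-left of the bounding box.
Bottom plate: 200 × 18, A = 3 600 mm², y = 9 mm, Ī = 97 200 mm⁴.
Web plate: 16 × 240, A = 3 840 mm², y = 138 mm, Ī = 18 432 000 mm⁴.
Top plate: 160 × 14, A = 2 240 mm², y = 265 mm, Ī = 36 587 mm⁴.
Hole (subtracted): ⌀10, A = 78.54 mm², y = 138 mm, Ī = 490.87 mm⁴.
Centroid: ȳ = ΣA·y / ΣA = 119.26 mm.
Transfer each piece to the horizontal axis through the centroid using Ī + A·d² with d = y − 119.26:
  bottom plate: d = -110.26 mm → contributes +43 864 303 mm⁴
  web plate: d = 18.739 mm → contributes +19 780 390 mm⁴
  top plate: d = 145.74 mm → contributes +47 613 745 mm⁴
  hole: d = 18.739 mm → contributes −28 070 mm⁴
Total I = 111 230 368 mm⁴.

Ix ≈ 1.11 × 10⁸ mm⁴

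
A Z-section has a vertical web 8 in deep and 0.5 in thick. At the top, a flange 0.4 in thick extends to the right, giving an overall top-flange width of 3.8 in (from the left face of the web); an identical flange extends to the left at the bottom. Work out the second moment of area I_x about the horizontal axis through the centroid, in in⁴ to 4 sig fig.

Decompose the section into non-overlapping parts with the origin at the bottom-left of its bounding rectangle.
Web: 0.5 × 8, A = 4 in², y = 4 in, Ī = 21.3333 in⁴.
Top flange (beyond web): 3.3 × 0.4, A = 1.32 in², y = 7.8 in, Ī = 0.0176 in⁴.
Bottom flange (beyond web): 3.3 × 0.4, A = 1.32 in², y = 0.2 in, Ī = 0.0176 in⁴.
Centroid: ȳ = ΣA·y / ΣA = 4 in.
Transfer each piece to the horizontal axis through the centroid using Ī + A·d² with d = y − 4:
  web: d = 0 in → contributes +21.3333 in⁴
  top flange (beyond web): d = 3.8 in → contributes +19.0784 in⁴
  bottom flange (beyond web): d = -3.8 in → contributes +19.0784 in⁴
Total I = 59.4901 in⁴.

I_x ≈ 59.49 in⁴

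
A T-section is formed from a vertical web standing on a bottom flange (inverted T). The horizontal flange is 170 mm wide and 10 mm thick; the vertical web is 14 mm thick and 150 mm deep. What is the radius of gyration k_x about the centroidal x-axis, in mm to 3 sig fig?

Split into non-overlapping primitives; take the origin at the lower-left of the bounding box.
Flange: 170 × 10, A = 1 700 mm², y = 5 mm, Ī = 14 167 mm⁴.
Web: 14 × 150, A = 2 100 mm², y = 85 mm, Ī = 3 937 500 mm⁴.
Centroid: ȳ = ΣA·y / ΣA = 49.211 mm.
Transfer each piece to the centroidal x-axis using Ī + A·d² with d = y − 49.211:
  flange: d = -44.211 mm → contributes +3 336 937 mm⁴
  web: d = 35.789 mm → contributes +6 627 361 mm⁴
Total I = 9 964 298 mm⁴.
Radius of gyration: k = √(I/A) = √(9 964 298 / 3 800) = 51.207 mm.

k_x ≈ 51.2 mm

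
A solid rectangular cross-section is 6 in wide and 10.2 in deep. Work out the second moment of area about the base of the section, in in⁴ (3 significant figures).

I_base ≈ 2120 in⁴

The section: 6 × 10.2, A = 61.2 in², y = 5.1 in, Ī = 530.6 in⁴.
Transfer it to a horizontal axis along the bottom face using Ī + A·d² with d = y − 0:
  the section: d = 5.1 in → contributes +2122.4 in⁴
Total I = 2122.4 in⁴.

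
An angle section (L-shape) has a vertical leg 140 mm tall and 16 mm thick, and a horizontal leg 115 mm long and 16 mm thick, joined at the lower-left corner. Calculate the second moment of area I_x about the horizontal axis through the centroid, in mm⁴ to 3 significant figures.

Split into non-overlapping primitives; take the origin at the lower-left of the bounding box.
Vertical leg: 16 × 140, A = 2 240 mm², y = 70 mm, Ī = 3 658 667 mm⁴.
Horizontal leg (remainder): 99 × 16, A = 1 584 mm², y = 8 mm, Ī = 33 792 mm⁴.
Centroid: ȳ = ΣA·y / ΣA = 44.318 mm.
Transfer each piece to the horizontal axis through the centroid using Ī + A·d² with d = y − 44.318:
  vertical leg: d = 25.682 mm → contributes +5 136 094 mm⁴
  horizontal leg (remainder): d = -36.318 mm → contributes +2 123 082 mm⁴
Total I = 7 259 176 mm⁴.

I_x ≈ 7.26 × 10⁶ mm⁴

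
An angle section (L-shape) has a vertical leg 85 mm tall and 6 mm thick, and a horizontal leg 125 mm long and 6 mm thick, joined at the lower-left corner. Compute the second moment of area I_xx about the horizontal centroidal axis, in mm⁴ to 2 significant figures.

I_xx ≈ 7.7 × 10⁵ mm⁴

Decompose the section into non-overlapping parts with the origin at the bottom-left of its bounding rectangle.
Vertical leg: 6 × 85, A = 510 mm², y = 42.5 mm, Ī = 307 063 mm⁴.
Horizontal leg (remainder): 119 × 6, A = 714 mm², y = 3 mm, Ī = 2 142 mm⁴.
Centroid: ȳ = ΣA·y / ΣA = 19.46 mm.
Transfer each piece to the horizontal centroidal axis using Ī + A·d² with d = y − 19.46:
  vertical leg: d = 23.04 mm → contributes +577 831 mm⁴
  horizontal leg (remainder): d = -16.46 mm → contributes +195 548 mm⁴
Total I = 773 379 mm⁴.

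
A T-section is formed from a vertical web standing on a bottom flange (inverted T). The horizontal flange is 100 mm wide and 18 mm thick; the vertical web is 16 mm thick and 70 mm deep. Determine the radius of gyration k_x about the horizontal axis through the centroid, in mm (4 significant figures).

k_x ≈ 25.12 mm

Split into non-overlapping primitives; take the origin at the lower-left of the bounding box.
Flange: 100 × 18, A = 1 800 mm², y = 9 mm, Ī = 48 600 mm⁴.
Web: 16 × 70, A = 1 120 mm², y = 53 mm, Ī = 457 333 mm⁴.
Centroid: ȳ = ΣA·y / ΣA = 25.8767 mm.
Transfer each piece to the horizontal axis through the centroid using Ī + A·d² with d = y − 25.8767:
  flange: d = -16.8767 mm → contributes +561 282 mm⁴
  web: d = 27.1233 mm → contributes +1 281 287 mm⁴
Total I = 1 842 569 mm⁴.
Radius of gyration: k = √(I/A) = √(1 842 569 / 2 920) = 25.12 mm.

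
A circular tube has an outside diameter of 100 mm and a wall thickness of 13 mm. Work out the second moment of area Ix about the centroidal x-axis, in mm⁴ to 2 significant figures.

Ix ≈ 3.4 × 10⁶ mm⁴

Break the section into simple shapes (no overlaps), measuring from the bottom-left corner of the bounding box.
Outer circle: ⌀100, A = 7 854 mm², y = 50 mm, Ī = 4 908 739 mm⁴.
Bore (subtracted): ⌀74, A = 4 301 mm², y = 50 mm, Ī = 1 471 963 mm⁴.
By symmetry the centroid is at mid-height, ȳ = 50 mm.
All pieces are centred on the centroidal x-axis, so I = ΣĪ (holes subtracted) = 3 436 776 mm⁴.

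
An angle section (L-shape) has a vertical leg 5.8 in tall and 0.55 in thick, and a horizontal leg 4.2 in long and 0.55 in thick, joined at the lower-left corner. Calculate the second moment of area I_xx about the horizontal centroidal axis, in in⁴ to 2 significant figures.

I_xx ≈ 17 in⁴

Treat the section as a set of non-overlapping primitives; coordinates are from the bounding-box lower-left.
Vertical leg: 0.55 × 5.8, A = 3.19 in², y = 2.9 in, Ī = 8.943 in⁴.
Horizontal leg (remainder): 3.65 × 0.55, A = 2.008 in², y = 0.275 in, Ī = 0.05061 in⁴.
Centroid: ȳ = ΣA·y / ΣA = 1.886 in.
Transfer each piece to the horizontal centroidal axis using Ī + A·d² with d = y − 1.886:
  vertical leg: d = 1.014 in → contributes +12.22 in⁴
  horizontal leg (remainder): d = -1.611 in → contributes +5.261 in⁴
Total I = 17.48 in⁴.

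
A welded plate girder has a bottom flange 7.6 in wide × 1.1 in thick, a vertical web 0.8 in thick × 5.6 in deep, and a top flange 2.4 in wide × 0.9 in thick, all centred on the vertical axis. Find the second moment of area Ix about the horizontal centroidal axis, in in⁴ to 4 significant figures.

Ix ≈ 99.97 in⁴

Split into non-overlapping primitives; take the origin at the lower-left of the bounding box.
Bottom plate: 7.6 × 1.1, A = 8.36 in², y = 0.55 in, Ī = 0.842967 in⁴.
Web plate: 0.8 × 5.6, A = 4.48 in², y = 3.9 in, Ī = 11.7077 in⁴.
Top plate: 2.4 × 0.9, A = 2.16 in², y = 7.15 in, Ī = 0.1458 in⁴.
Centroid: ȳ = ΣA·y / ΣA = 2.50093 in.
Transfer each piece to the horizontal centroidal axis using Ī + A·d² with d = y − 2.50093:
  bottom plate: d = -1.95093 in → contributes +32.6623 in⁴
  web plate: d = 1.39907 in → contributes +20.4768 in⁴
  top plate: d = 4.64907 in → contributes +46.8317 in⁴
Total I = 99.9708 in⁴.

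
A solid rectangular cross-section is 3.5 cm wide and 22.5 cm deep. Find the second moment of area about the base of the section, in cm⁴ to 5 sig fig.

The section: 3.5 × 22.5, A = 78.75 cm², y = 11.25 cm, Ī = 3322.266 cm⁴.
Transfer it to the base of the section using Ī + A·d² with d = y − 0:
  the section: d = 11.25 cm → contributes +13289.06 cm⁴
Total I = 13289.06 cm⁴.

I_base ≈ 1.3289 × 10⁴ cm⁴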